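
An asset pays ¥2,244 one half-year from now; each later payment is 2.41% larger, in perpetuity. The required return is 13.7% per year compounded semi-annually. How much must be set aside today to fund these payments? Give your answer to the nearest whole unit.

¥50,541

Periodic rate r = 0.137/2 per half-year.
Growing perpetuity (Gordon): PV = PMT₁ / (r − g) = 2,244 / (r − 0.0241) = ¥50,541.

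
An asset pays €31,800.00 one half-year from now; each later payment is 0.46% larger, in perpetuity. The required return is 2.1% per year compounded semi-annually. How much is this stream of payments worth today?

€5,389,830.51

Periodic rate r = 0.021/2 per half-year.
Growing perpetuity (Gordon): PV = PMT₁ / (r − g) = 31,800 / (r − 0.0046) = €5,389,830.51.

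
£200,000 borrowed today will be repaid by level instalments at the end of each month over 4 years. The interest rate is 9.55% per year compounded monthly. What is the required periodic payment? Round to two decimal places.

£5,029.40

Level ordinary annuity; solve PV = PMT × [(1 − (1+r)^−n)/r] for PMT.
Periodic rate r = 0.0955/12 per month; n is counted in months.
With n = 48: PMT = 200,000 / ([(1 − (1+r)^−n)/r]) = £5,029.40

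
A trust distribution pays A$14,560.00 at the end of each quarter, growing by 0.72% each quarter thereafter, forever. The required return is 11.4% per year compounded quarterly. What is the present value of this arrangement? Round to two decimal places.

Periodic rate r = 0.114/4 per quarter.
Growing perpetuity (Gordon): PV = PMT₁ / (r − g) = 14,560 / (r − 0.0072) = A$683,568.08.

A$683,568.08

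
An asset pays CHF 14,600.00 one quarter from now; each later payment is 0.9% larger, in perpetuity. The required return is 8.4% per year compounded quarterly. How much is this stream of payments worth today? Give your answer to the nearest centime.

CHF 1,216,666.67

Periodic rate r = 0.084/4 per quarter.
Growing perpetuity (Gordon): PV = PMT₁ / (r − g) = 14,600 / (r − 0.009) = CHF 1,216,666.67.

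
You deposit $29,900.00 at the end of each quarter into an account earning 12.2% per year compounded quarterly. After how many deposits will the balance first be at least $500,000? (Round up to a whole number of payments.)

Periodic rate r = 0.122/4 per quarter; n is counted in quarters.
Ordinary annuity FV: 500,000 = 29,900 × [((1+r)^n − 1)/r].
(1+r)^n = 1 + 500,000 × r / 29,900, so n = ln(1 + 500,000·r/29,900) / ln(1+r) = 13.72.
Round up to a whole number of payments: n = 14.

14 payments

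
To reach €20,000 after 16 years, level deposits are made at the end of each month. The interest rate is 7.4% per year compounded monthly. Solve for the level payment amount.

€54.68

Level ordinary annuity; solve FV = PMT × [((1+r)^n − 1)/r] for PMT.
Periodic rate r = 0.074/12 per month; n is counted in months.
With n = 192: PMT = 20,000 / ([((1+r)^n − 1)/r]) = €54.68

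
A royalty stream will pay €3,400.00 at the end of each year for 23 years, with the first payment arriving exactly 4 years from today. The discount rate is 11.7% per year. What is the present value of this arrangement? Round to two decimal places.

€19,214.84

Ordinary annuity of 23 payments, first payment at period 4.
Periodic rate r = 0.117 per year.
The ordinary-annuity PV formula values the stream one period before the first payment (period 3); discount that back 3 periods:
PV₀ = 3,400 × [1 − (1+r)^−23] / r × (1+r)^−3 = €19,214.84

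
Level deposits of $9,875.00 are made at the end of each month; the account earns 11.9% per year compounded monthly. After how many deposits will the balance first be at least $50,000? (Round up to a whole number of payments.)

Periodic rate r = 0.119/12 per month; n is counted in months.
Ordinary annuity FV: 50,000 = 9,875 × [((1+r)^n − 1)/r].
(1+r)^n = 1 + 50,000 × r / 9,875, so n = ln(1 + 50,000·r/9,875) / ln(1+r) = 4.96.
Round up to a whole number of payments: n = 5.

5 payments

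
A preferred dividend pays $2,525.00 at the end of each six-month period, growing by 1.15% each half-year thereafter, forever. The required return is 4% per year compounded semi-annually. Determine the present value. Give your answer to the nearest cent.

Periodic rate r = 0.04/2 per half-year.
Growing perpetuity (Gordon): PV = PMT₁ / (r − g) = 2,525 / (r − 0.0115) = $297,058.82.

$297,058.82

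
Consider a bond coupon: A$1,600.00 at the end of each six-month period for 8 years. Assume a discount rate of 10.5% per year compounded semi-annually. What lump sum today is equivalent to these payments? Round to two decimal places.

This is an ordinary annuity: 16 payments of A$1,600.00 at the end of each six-month period.
Periodic rate r = 0.105/2 per half-year; n is counted in half-years.
PV = PMT × [(1 − (1+r)^−n)/r] = 1,600 × [1 − (1+r)^−16] / r = A$17,035.95

A$17,035.95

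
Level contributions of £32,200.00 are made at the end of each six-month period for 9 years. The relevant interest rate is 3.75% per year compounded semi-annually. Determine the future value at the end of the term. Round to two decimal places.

This is an ordinary annuity: 18 deposits of £32,200.00 at the end of each six-month period.
Periodic rate r = 0.0375/2 per half-year; n is counted in half-years.
FV = PMT × [((1+r)^n − 1)/r] = 32,200 × [(1+r)^18 − 1] / r = £681,896.16

£681,896.16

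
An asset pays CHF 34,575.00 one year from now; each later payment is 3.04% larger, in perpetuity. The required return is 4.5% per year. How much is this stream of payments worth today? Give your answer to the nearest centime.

CHF 2,368,150.68

Periodic rate r = 0.045 per year.
Growing perpetuity (Gordon): PV = PMT₁ / (r − g) = 34,575 / (r − 0.0304) = CHF 2,368,150.68.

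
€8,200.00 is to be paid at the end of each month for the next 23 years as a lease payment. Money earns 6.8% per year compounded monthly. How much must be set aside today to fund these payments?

This is an ordinary annuity: 276 payments of €8,200.00 at the end of each month.
Periodic rate r = 0.068/12 per month; n is counted in months.
PV = PMT × [(1 − (1+r)^−n)/r] = 8,200 × [1 − (1+r)^−276] / r = €1,142,853.45

€1,142,853.45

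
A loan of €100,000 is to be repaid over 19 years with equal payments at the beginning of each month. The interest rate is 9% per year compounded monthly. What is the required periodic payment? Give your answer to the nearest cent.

€910.07

Level annuity due; solve PV = PMT × [(1 − (1+r)^−n)/r] × (1+r) for PMT.
Periodic rate r = 0.09/12 per month; n is counted in months.
With n = 228: PMT = 100,000 / ([(1 − (1+r)^−n)/r] × (1+r)) = €910.07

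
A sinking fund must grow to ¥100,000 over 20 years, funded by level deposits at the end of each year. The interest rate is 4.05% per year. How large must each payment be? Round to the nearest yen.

Level ordinary annuity; solve FV = PMT × [((1+r)^n − 1)/r] for PMT.
Periodic rate r = 0.0405 per year.
With n = 20: PMT = 100,000 / ([((1+r)^n − 1)/r]) = ¥3,341

¥3,341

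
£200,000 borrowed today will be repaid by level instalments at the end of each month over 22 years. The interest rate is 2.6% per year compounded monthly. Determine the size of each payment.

£995.58

Level ordinary annuity; solve PV = PMT × [(1 − (1+r)^−n)/r] for PMT.
Periodic rate r = 0.026/12 per month; n is counted in months.
With n = 264: PMT = 200,000 / ([(1 − (1+r)^−n)/r]) = £995.58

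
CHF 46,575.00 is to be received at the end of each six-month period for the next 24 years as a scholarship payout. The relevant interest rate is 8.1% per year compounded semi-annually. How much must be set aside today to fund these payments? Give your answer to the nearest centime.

This is an ordinary annuity: 48 payments of CHF 46,575.00 at the end of each six-month period.
Periodic rate r = 0.081/2 per half-year; n is counted in half-years.
PV = PMT × [(1 − (1+r)^−n)/r] = 46,575 × [1 − (1+r)^−48] / r = CHF 978,967.84

CHF 978,967.84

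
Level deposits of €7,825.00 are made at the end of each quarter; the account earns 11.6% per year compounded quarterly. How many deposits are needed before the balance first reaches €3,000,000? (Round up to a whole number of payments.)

88 payments

Periodic rate r = 0.116/4 per quarter; n is counted in quarters.
Ordinary annuity FV: 3,000,000 = 7,825 × [((1+r)^n − 1)/r].
(1+r)^n = 1 + 3,000,000 × r / 7,825, so n = ln(1 + 3,000,000·r/7,825) / ln(1+r) = 87.27.
Round up to a whole number of payments: n = 88.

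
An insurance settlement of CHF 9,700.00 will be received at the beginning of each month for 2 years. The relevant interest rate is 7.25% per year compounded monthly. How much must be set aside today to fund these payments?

This is an annuity due: 24 payments of CHF 9,700.00 at the beginning of each month.
Periodic rate r = 0.0725/12 per month; n is counted in months.
PV = PMT × [(1 − (1+r)^−n)/r] × (1+r) = 9,700 × [1 − (1+r)^−24] / r × (1+r) = CHF 217,408.64

CHF 217,408.64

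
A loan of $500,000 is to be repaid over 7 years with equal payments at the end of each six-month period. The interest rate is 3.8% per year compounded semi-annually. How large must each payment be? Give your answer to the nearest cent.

Level ordinary annuity; solve PV = PMT × [(1 − (1+r)^−n)/r] for PMT.
Periodic rate r = 0.038/2 per half-year; n is counted in half-years.
With n = 14: PMT = 500,000 / ([(1 − (1+r)^−n)/r]) = $41,010.87

$41,010.87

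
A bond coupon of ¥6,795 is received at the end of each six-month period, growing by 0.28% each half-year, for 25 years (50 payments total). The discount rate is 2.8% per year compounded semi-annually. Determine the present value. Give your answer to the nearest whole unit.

Periodic rate r = 0.028/2 per half-year; n is counted in half-years.
Growing ordinary annuity: PV = PMT₁ × [1 − ((1+g)/(1+r))^n] / (r − g) = 6,795 × [1 − ((1+0.0028)/(1+r))^50] / (r − 0.0028) = ¥258,528.

¥258,528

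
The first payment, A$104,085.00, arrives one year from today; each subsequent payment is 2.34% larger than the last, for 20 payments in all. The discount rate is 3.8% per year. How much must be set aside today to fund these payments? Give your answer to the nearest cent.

A$1,758,835.24

Periodic rate r = 0.038 per year.
Growing ordinary annuity: PV = PMT₁ × [1 − ((1+g)/(1+r))^n] / (r − g) = 104,085 × [1 − ((1+0.0234)/(1+r))^20] / (r − 0.0234) = A$1,758,835.24.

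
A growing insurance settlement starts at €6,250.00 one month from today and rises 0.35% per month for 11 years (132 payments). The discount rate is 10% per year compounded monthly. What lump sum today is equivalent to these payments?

€607,326.94

Periodic rate r = 0.1/12 per month; n is counted in months.
Growing ordinary annuity: PV = PMT₁ × [1 − ((1+g)/(1+r))^n] / (r − g) = 6,250 × [1 − ((1+0.0035)/(1+r))^132] / (r − 0.0035) = €607,326.94.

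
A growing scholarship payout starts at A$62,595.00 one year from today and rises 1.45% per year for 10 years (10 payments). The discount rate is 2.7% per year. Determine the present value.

Periodic rate r = 0.027 per year.
Growing ordinary annuity: PV = PMT₁ × [1 − ((1+g)/(1+r))^n] / (r − g) = 62,595 × [1 − ((1+0.0145)/(1+r))^10] / (r − 0.0145) = A$577,171.74.

A$577,171.74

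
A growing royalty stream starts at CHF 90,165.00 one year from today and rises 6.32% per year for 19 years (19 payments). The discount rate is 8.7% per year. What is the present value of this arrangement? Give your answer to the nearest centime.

CHF 1,300,825.13

Periodic rate r = 0.087 per year.
Growing ordinary annuity: PV = PMT₁ × [1 − ((1+g)/(1+r))^n] / (r − g) = 90,165 × [1 − ((1+0.0632)/(1+r))^19] / (r − 0.0632) = CHF 1,300,825.13.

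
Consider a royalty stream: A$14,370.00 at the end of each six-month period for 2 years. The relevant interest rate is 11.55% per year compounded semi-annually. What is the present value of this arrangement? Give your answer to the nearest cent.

A$50,051.19

This is an ordinary annuity: 4 payments of A$14,370.00 at the end of each six-month period.
Periodic rate r = 0.1155/2 per half-year; n is counted in half-years.
PV = PMT × [(1 − (1+r)^−n)/r] = 14,370 × [1 − (1+r)^−4] / r = A$50,051.19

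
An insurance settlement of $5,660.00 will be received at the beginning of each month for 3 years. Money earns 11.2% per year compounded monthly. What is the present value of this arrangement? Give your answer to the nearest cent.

$173,993.78

This is an annuity due: 36 payments of $5,660.00 at the beginning of each month.
Periodic rate r = 0.112/12 per month; n is counted in months.
PV = PMT × [(1 − (1+r)^−n)/r] × (1+r) = 5,660 × [1 − (1+r)^−36] / r × (1+r) = $173,993.78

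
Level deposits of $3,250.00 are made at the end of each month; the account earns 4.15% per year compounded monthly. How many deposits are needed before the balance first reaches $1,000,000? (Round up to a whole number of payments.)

210 payments

Periodic rate r = 0.0415/12 per month; n is counted in months.
Ordinary annuity FV: 1,000,000 = 3,250 × [((1+r)^n − 1)/r].
(1+r)^n = 1 + 1,000,000 × r / 3,250, so n = ln(1 + 1,000,000·r/3,250) / ln(1+r) = 209.91.
Round up to a whole number of payments: n = 210.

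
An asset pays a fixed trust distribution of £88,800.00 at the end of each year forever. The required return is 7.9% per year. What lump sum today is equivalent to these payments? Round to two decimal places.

Periodic rate r = 0.079 per year.
Level perpetuity: PV = PMT / r = 88,800 / (0.079) = £1,124,050.63.

£1,124,050.63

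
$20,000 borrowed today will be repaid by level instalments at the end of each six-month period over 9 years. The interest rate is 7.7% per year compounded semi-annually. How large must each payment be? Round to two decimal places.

Level ordinary annuity; solve PV = PMT × [(1 − (1+r)^−n)/r] for PMT.
Periodic rate r = 0.077/2 per half-year; n is counted in half-years.
With n = 18: PMT = 20,000 / ([(1 − (1+r)^−n)/r]) = $1,560.67

$1,560.67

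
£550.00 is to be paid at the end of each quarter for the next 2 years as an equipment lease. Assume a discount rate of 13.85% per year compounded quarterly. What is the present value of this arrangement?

£3,786.60

This is an ordinary annuity: 8 payments of £550.00 at the end of each quarter.
Periodic rate r = 0.1385/4 per quarter; n is counted in quarters.
PV = PMT × [(1 − (1+r)^−n)/r] = 550 × [1 − (1+r)^−8] / r = £3,786.60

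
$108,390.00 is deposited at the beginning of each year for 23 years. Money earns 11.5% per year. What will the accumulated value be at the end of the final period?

$11,798,646.38

This is an annuity due: 23 deposits of $108,390.00 at the beginning of each year.
Periodic rate r = 0.115 per year.
FV = PMT × [((1+r)^n − 1)/r] × (1+r) = 108,390 × [(1+r)^23 − 1] / r × (1+r) = $11,798,646.38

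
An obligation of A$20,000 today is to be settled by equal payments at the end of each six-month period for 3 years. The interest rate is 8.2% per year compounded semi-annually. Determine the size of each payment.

A$3,827.67

Level ordinary annuity; solve PV = PMT × [(1 − (1+r)^−n)/r] for PMT.
Periodic rate r = 0.082/2 per half-year; n is counted in half-years.
With n = 6: PMT = 20,000 / ([(1 − (1+r)^−n)/r]) = A$3,827.67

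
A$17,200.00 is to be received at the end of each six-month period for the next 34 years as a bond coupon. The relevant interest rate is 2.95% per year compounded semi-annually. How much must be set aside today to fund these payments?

A$735,257.40

This is an ordinary annuity: 68 payments of A$17,200.00 at the end of each six-month period.
Periodic rate r = 0.0295/2 per half-year; n is counted in half-years.
PV = PMT × [(1 − (1+r)^−n)/r] = 17,200 × [1 − (1+r)^−68] / r = A$735,257.40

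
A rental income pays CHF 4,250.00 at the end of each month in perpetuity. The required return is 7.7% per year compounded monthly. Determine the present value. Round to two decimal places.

Periodic rate r = 0.077/12 per month.
Level perpetuity: PV = PMT / r = 4,250 / (0.077/12) = CHF 662,337.66.

CHF 662,337.66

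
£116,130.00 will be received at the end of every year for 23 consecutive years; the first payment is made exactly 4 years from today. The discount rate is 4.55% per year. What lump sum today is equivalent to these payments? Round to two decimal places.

Ordinary annuity of 23 payments, first payment at period 4.
Periodic rate r = 0.0455 per year.
The ordinary-annuity PV formula values the stream one period before the first payment (period 3); discount that back 3 periods:
PV₀ = 116,130 × [1 − (1+r)^−23] / r × (1+r)^−3 = £1,430,754.77

£1,430,754.77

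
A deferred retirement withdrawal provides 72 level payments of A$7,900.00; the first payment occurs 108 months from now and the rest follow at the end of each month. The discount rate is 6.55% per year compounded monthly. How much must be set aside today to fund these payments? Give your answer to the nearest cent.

A$262,113.86

Ordinary annuity of 72 payments, first payment at period 108.
Periodic rate r = 0.0655/12 per month; n is counted in months.
The ordinary-annuity PV formula values the stream one period before the first payment (period 107); discount that back 107 periods:
PV₀ = 7,900 × [1 − (1+r)^−72] / r × (1+r)^−107 = A$262,113.86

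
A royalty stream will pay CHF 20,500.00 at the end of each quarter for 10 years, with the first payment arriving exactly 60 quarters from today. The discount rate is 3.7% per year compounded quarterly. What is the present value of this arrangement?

Ordinary annuity of 40 payments, first payment at period 60.
Periodic rate r = 0.037/4 per quarter; n is counted in quarters.
The ordinary-annuity PV formula values the stream one period before the first payment (period 59); discount that back 59 periods:
PV₀ = 20,500 × [1 − (1+r)^−40] / r × (1+r)^−59 = CHF 396,609.26

CHF 396,609.26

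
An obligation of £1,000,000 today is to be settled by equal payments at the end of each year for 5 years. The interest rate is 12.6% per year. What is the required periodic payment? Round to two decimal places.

Level ordinary annuity; solve PV = PMT × [(1 − (1+r)^−n)/r] for PMT.
Periodic rate r = 0.126 per year.
With n = 5: PMT = 1,000,000 / ([(1 − (1+r)^−n)/r]) = £281,544.85

£281,544.85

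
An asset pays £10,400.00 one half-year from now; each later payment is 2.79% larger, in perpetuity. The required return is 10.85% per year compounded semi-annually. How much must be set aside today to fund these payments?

£394,686.91

Periodic rate r = 0.1085/2 per half-year.
Growing perpetuity (Gordon): PV = PMT₁ / (r − g) = 10,400 / (r − 0.0279) = £394,686.91.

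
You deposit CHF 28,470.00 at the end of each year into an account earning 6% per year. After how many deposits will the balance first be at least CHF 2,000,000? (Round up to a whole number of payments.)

Periodic rate r = 0.06 per year.
Ordinary annuity FV: 2,000,000 = 28,470 × [((1+r)^n − 1)/r].
(1+r)^n = 1 + 2,000,000 × r / 28,470, so n = ln(1 + 2,000,000·r/28,470) / ln(1+r) = 28.34.
Round up to a whole number of payments: n = 29.

29 payments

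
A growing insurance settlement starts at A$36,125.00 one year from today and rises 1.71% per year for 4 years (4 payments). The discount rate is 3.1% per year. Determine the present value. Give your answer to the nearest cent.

Periodic rate r = 0.031 per year.
Growing ordinary annuity: PV = PMT₁ × [1 − ((1+g)/(1+r))^n] / (r − g) = 36,125 × [1 − ((1+0.0171)/(1+r))^4] / (r − 0.0171) = A$137,346.21.

A$137,346.21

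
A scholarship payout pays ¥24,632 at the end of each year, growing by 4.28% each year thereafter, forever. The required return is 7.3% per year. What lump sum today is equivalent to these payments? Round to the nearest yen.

Periodic rate r = 0.073 per year.
Growing perpetuity (Gordon): PV = PMT₁ / (r − g) = 24,632 / (r − 0.0428) = ¥815,629.

¥815,629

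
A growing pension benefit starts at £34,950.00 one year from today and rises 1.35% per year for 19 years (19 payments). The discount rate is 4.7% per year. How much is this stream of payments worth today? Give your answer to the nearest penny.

Periodic rate r = 0.047 per year.
Growing ordinary annuity: PV = PMT₁ × [1 − ((1+g)/(1+r))^n] / (r − g) = 34,950 × [1 − ((1+0.0135)/(1+r))^19] / (r − 0.0135) = £480,855.85.

£480,855.85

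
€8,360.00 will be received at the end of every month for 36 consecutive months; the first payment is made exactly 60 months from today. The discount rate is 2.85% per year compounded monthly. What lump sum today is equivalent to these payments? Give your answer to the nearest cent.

€250,494.44

Ordinary annuity of 36 payments, first payment at period 60.
Periodic rate r = 0.0285/12 per month; n is counted in months.
The ordinary-annuity PV formula values the stream one period before the first payment (period 59); discount that back 59 periods:
PV₀ = 8,360 × [1 − (1+r)^−36] / r × (1+r)^−59 = €250,494.44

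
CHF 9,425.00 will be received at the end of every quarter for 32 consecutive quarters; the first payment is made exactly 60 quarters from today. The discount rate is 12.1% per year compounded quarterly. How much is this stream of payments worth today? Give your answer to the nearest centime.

CHF 33,005.11

Ordinary annuity of 32 payments, first payment at period 60.
Periodic rate r = 0.121/4 per quarter; n is counted in quarters.
The ordinary-annuity PV formula values the stream one period before the first payment (period 59); discount that back 59 periods:
PV₀ = 9,425 × [1 − (1+r)^−32] / r × (1+r)^−59 = CHF 33,005.11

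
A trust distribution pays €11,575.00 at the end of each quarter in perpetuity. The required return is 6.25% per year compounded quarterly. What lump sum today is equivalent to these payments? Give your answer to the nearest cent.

€740,800.00

Periodic rate r = 0.0625/4 per quarter.
Level perpetuity: PV = PMT / r = 11,575 / (0.0625/4) = €740,800.00.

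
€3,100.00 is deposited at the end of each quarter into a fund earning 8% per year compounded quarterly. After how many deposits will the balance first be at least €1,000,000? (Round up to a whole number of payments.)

Periodic rate r = 0.08/4 per quarter; n is counted in quarters.
Ordinary annuity FV: 1,000,000 = 3,100 × [((1+r)^n − 1)/r].
(1+r)^n = 1 + 1,000,000 × r / 3,100, so n = ln(1 + 1,000,000·r/3,100) / ln(1+r) = 101.42.
Round up to a whole number of payments: n = 102.

102 payments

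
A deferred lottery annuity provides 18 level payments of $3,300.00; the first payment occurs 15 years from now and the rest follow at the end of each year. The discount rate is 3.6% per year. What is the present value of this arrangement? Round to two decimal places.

$26,309.86

Ordinary annuity of 18 payments, first payment at period 15.
Periodic rate r = 0.036 per year.
The ordinary-annuity PV formula values the stream one period before the first payment (period 14); discount that back 14 periods:
PV₀ = 3,300 × [1 − (1+r)^−18] / r × (1+r)^−14 = $26,309.86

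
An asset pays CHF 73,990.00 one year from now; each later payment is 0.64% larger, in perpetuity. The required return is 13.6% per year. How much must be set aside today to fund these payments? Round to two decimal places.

Periodic rate r = 0.136 per year.
Growing perpetuity (Gordon): PV = PMT₁ / (r − g) = 73,990 / (r − 0.0064) = CHF 570,910.49.

CHF 570,910.49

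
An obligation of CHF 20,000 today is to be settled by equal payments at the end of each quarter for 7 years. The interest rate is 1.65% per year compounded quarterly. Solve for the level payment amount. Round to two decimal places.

Level ordinary annuity; solve PV = PMT × [(1 − (1+r)^−n)/r] for PMT.
Periodic rate r = 0.0165/4 per quarter; n is counted in quarters.
With n = 28: PMT = 20,000 / ([(1 − (1+r)^−n)/r]) = CHF 757.80

CHF 757.80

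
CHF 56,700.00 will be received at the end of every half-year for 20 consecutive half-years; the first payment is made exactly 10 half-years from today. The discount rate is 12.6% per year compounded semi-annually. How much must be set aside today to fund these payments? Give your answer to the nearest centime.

Ordinary annuity of 20 payments, first payment at period 10.
Periodic rate r = 0.126/2 per half-year; n is counted in half-years.
The ordinary-annuity PV formula values the stream one period before the first payment (period 9); discount that back 9 periods:
PV₀ = 56,700 × [1 − (1+r)^−20] / r × (1+r)^−9 = CHF 366,299.22

CHF 366,299.22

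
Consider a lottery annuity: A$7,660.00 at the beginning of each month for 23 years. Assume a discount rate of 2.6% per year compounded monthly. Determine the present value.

A$1,593,426.89

This is an annuity due: 276 payments of A$7,660.00 at the beginning of each month.
Periodic rate r = 0.026/12 per month; n is counted in months.
PV = PMT × [(1 − (1+r)^−n)/r] × (1+r) = 7,660 × [1 − (1+r)^−276] / r × (1+r) = A$1,593,426.89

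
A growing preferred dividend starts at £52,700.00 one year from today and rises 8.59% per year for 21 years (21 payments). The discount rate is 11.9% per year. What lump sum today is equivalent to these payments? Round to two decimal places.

£744,649.71

Periodic rate r = 0.119 per year.
Growing ordinary annuity: PV = PMT₁ × [1 − ((1+g)/(1+r))^n] / (r − g) = 52,700 × [1 − ((1+0.0859)/(1+r))^21] / (r − 0.0859) = £744,649.71.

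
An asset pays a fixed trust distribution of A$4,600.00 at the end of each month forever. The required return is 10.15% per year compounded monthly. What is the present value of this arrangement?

A$543,842.36

Periodic rate r = 0.1015/12 per month.
Level perpetuity: PV = PMT / r = 4,600 / (0.1015/12) = A$543,842.36.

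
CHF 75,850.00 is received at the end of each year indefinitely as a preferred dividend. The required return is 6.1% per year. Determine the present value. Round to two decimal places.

CHF 1,243,442.62

Periodic rate r = 0.061 per year.
Level perpetuity: PV = PMT / r = 75,850 / (0.061) = CHF 1,243,442.62.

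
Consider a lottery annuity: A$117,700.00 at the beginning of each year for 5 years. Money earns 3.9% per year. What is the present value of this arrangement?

A$545,947.47

This is an annuity due: 5 payments of A$117,700.00 at the beginning of each year.
Periodic rate r = 0.039 per year.
PV = PMT × [(1 − (1+r)^−n)/r] × (1+r) = 117,700 × [1 − (1+r)^−5] / r × (1+r) = A$545,947.47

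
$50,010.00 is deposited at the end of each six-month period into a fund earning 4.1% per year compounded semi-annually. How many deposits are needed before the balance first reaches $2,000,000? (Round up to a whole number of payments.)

Periodic rate r = 0.041/2 per half-year; n is counted in half-years.
Ordinary annuity FV: 2,000,000 = 50,010 × [((1+r)^n − 1)/r].
(1+r)^n = 1 + 2,000,000 × r / 50,010, so n = ln(1 + 2,000,000·r/50,010) / ln(1+r) = 29.51.
Round up to a whole number of payments: n = 30.

30 payments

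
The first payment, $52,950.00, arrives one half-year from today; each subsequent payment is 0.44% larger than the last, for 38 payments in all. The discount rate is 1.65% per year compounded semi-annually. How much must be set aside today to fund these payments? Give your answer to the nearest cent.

Periodic rate r = 0.0165/2 per half-year; n is counted in half-years.
Growing ordinary annuity: PV = PMT₁ × [1 − ((1+g)/(1+r))^n] / (r − g) = 52,950 × [1 − ((1+0.0044)/(1+r))^38] / (r − 0.0044) = $1,860,909.34.

$1,860,909.34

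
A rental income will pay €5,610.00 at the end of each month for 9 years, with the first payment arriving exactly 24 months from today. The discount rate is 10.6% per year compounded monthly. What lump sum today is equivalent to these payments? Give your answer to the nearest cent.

€318,114.66

Ordinary annuity of 108 payments, first payment at period 24.
Periodic rate r = 0.106/12 per month; n is counted in months.
The ordinary-annuity PV formula values the stream one period before the first payment (period 23); discount that back 23 periods:
PV₀ = 5,610 × [1 − (1+r)^−108] / r × (1+r)^−23 = €318,114.66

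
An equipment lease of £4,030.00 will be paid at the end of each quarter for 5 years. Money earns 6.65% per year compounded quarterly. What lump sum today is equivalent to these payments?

£68,093.85

This is an ordinary annuity: 20 payments of £4,030.00 at the end of each quarter.
Periodic rate r = 0.0665/4 per quarter; n is counted in quarters.
PV = PMT × [(1 − (1+r)^−n)/r] = 4,030 × [1 − (1+r)^−20] / r = £68,093.85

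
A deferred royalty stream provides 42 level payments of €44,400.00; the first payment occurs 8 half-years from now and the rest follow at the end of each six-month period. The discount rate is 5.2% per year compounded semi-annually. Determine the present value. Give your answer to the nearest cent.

€941,349.59

Ordinary annuity of 42 payments, first payment at period 8.
Periodic rate r = 0.052/2 per half-year; n is counted in half-years.
The ordinary-annuity PV formula values the stream one period before the first payment (period 7); discount that back 7 periods:
PV₀ = 44,400 × [1 − (1+r)^−42] / r × (1+r)^−7 = €941,349.59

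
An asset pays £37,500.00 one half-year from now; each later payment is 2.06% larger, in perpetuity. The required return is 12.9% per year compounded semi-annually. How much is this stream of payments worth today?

£854,214.12

Periodic rate r = 0.129/2 per half-year.
Growing perpetuity (Gordon): PV = PMT₁ / (r − g) = 37,500 / (r − 0.0206) = £854,214.12.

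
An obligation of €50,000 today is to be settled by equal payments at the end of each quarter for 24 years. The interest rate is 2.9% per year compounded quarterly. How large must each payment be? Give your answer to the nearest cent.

Level ordinary annuity; solve PV = PMT × [(1 − (1+r)^−n)/r] for PMT.
Periodic rate r = 0.029/4 per quarter; n is counted in quarters.
With n = 96: PMT = 50,000 / ([(1 − (1+r)^−n)/r]) = €724.75

€724.75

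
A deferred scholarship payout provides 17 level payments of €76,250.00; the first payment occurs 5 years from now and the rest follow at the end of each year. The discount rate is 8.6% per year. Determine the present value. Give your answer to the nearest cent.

Ordinary annuity of 17 payments, first payment at period 5.
Periodic rate r = 0.086 per year.
The ordinary-annuity PV formula values the stream one period before the first payment (period 4); discount that back 4 periods:
PV₀ = 76,250 × [1 − (1+r)^−17] / r × (1+r)^−4 = €480,625.92

€480,625.92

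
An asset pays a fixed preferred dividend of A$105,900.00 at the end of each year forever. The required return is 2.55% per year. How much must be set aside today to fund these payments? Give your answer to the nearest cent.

A$4,152,941.18

Periodic rate r = 0.0255 per year.
Level perpetuity: PV = PMT / r = 105,900 / (0.0255) = A$4,152,941.18.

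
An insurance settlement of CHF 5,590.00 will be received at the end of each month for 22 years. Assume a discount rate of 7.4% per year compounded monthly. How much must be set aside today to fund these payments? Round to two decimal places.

This is an ordinary annuity: 264 payments of CHF 5,590.00 at the end of each month.
Periodic rate r = 0.074/12 per month; n is counted in months.
PV = PMT × [(1 − (1+r)^−n)/r] = 5,590 × [1 − (1+r)^−264] / r = CHF 727,631.52

CHF 727,631.52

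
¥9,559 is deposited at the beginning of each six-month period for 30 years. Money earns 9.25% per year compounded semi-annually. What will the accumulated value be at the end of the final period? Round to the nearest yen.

¥3,042,611

This is an annuity due: 60 deposits of ¥9,559 at the beginning of each six-month period.
Periodic rate r = 0.0925/2 per half-year; n is counted in half-years.
FV = PMT × [((1+r)^n − 1)/r] × (1+r) = 9,559 × [(1+r)^60 − 1] / r × (1+r) = ¥3,042,611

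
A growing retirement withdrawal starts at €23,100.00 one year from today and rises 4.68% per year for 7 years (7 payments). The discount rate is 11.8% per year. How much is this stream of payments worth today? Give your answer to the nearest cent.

€119,753.51

Periodic rate r = 0.118 per year.
Growing ordinary annuity: PV = PMT₁ × [1 − ((1+g)/(1+r))^n] / (r − g) = 23,100 × [1 − ((1+0.0468)/(1+r))^7] / (r − 0.0468) = €119,753.51.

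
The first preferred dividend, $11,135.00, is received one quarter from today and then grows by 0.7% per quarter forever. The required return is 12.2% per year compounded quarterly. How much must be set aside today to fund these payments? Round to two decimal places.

Periodic rate r = 0.122/4 per quarter.
Growing perpetuity (Gordon): PV = PMT₁ / (r − g) = 11,135 / (r − 0.007) = $473,829.79.

$473,829.79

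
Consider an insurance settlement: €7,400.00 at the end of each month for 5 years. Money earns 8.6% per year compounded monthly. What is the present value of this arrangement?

€359,838.85

This is an ordinary annuity: 60 payments of €7,400.00 at the end of each month.
Periodic rate r = 0.086/12 per month; n is counted in months.
PV = PMT × [(1 − (1+r)^−n)/r] = 7,400 × [1 − (1+r)^−60] / r = €359,838.85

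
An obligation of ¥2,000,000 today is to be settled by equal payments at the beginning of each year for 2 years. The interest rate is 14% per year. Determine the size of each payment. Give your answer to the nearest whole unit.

Level annuity due; solve PV = PMT × [(1 − (1+r)^−n)/r] × (1+r) for PMT.
Periodic rate r = 0.14 per year.
With n = 2: PMT = 2,000,000 / ([(1 − (1+r)^−n)/r] × (1+r)) = ¥1,065,421

¥1,065,421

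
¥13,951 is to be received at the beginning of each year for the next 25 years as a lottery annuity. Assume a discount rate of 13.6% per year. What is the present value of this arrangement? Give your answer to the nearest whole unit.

This is an annuity due: 25 payments of ¥13,951 at the beginning of each year.
Periodic rate r = 0.136 per year.
PV = PMT × [(1 − (1+r)^−n)/r] × (1+r) = 13,951 × [1 − (1+r)^−25] / r × (1+r) = ¥111,724

¥111,724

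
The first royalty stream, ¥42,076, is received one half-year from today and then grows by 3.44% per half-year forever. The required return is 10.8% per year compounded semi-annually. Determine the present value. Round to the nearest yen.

Periodic rate r = 0.108/2 per half-year.
Growing perpetuity (Gordon): PV = PMT₁ / (r − g) = 42,076 / (r − 0.0344) = ¥2,146,735.

¥2,146,735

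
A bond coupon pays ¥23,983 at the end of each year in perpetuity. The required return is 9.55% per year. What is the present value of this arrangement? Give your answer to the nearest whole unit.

Periodic rate r = 0.0955 per year.
Level perpetuity: PV = PMT / r = 23,983 / (0.0955) = ¥251,131.

¥251,131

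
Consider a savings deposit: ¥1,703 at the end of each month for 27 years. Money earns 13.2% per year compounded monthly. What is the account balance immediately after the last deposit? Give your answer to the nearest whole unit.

This is an ordinary annuity: 324 deposits of ¥1,703 at the end of each month.
Periodic rate r = 0.132/12 per month; n is counted in months.
FV = PMT × [((1+r)^n − 1)/r] = 1,703 × [(1+r)^324 − 1] / r = ¥5,205,572

¥5,205,572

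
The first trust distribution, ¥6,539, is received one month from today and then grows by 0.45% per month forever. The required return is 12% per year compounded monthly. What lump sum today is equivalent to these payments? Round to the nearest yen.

Periodic rate r = 0.12/12 per month.
Growing perpetuity (Gordon): PV = PMT₁ / (r − g) = 6,539 / (r − 0.0045) = ¥1,188,909.

¥1,188,909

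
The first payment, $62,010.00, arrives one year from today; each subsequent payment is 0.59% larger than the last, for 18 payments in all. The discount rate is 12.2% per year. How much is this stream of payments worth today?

Periodic rate r = 0.122 per year.
Growing ordinary annuity: PV = PMT₁ × [1 − ((1+g)/(1+r))^n] / (r − g) = 62,010 × [1 − ((1+0.0059)/(1+r))^18] / (r − 0.0059) = $459,335.56.

$459,335.56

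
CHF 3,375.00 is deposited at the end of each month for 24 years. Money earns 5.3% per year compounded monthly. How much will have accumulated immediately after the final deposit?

This is an ordinary annuity: 288 deposits of CHF 3,375.00 at the end of each month.
Periodic rate r = 0.053/12 per month; n is counted in months.
FV = PMT × [((1+r)^n − 1)/r] = 3,375 × [(1+r)^288 − 1] / r = CHF 1,954,699.89

CHF 1,954,699.89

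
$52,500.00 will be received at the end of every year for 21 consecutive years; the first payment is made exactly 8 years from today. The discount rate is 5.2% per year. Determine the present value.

$463,837.52

Ordinary annuity of 21 payments, first payment at period 8.
Periodic rate r = 0.052 per year.
The ordinary-annuity PV formula values the stream one period before the first payment (period 7); discount that back 7 periods:
PV₀ = 52,500 × [1 − (1+r)^−21] / r × (1+r)^−7 = $463,837.52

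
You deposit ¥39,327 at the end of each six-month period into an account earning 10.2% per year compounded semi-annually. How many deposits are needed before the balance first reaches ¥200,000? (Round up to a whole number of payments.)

Periodic rate r = 0.102/2 per half-year; n is counted in half-years.
Ordinary annuity FV: 200,000 = 39,327 × [((1+r)^n − 1)/r].
(1+r)^n = 1 + 200,000 × r / 39,327, so n = ln(1 + 200,000·r/39,327) / ln(1+r) = 4.64.
Round up to a whole number of payments: n = 5.

5 payments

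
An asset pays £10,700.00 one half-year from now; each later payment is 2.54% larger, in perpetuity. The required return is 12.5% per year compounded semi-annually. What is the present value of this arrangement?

Periodic rate r = 0.125/2 per half-year.
Growing perpetuity (Gordon): PV = PMT₁ / (r − g) = 10,700 / (r − 0.0254) = £288,409.70.

£288,409.70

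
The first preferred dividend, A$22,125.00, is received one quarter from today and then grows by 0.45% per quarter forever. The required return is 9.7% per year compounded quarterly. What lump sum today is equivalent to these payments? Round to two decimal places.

Periodic rate r = 0.097/4 per quarter.
Growing perpetuity (Gordon): PV = PMT₁ / (r − g) = 22,125 / (r − 0.0045) = A$1,120,253.16.

A$1,120,253.16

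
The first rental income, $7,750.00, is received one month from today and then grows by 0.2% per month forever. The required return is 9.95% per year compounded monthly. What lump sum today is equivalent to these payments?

$1,231,788.08

Periodic rate r = 0.0995/12 per month.
Growing perpetuity (Gordon): PV = PMT₁ / (r − g) = 7,750 / (r − 0.002) = $1,231,788.08.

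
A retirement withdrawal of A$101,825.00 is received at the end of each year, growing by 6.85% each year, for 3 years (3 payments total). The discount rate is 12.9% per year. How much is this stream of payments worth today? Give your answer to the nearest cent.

Periodic rate r = 0.129 per year.
Growing ordinary annuity: PV = PMT₁ × [1 − ((1+g)/(1+r))^n] / (r − g) = 101,825 × [1 − ((1+0.0685)/(1+r))^3] / (r − 0.0685) = A$256,331.12.

A$256,331.12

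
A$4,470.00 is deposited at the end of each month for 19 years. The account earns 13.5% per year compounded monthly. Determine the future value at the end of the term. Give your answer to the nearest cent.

This is an ordinary annuity: 228 deposits of A$4,470.00 at the end of each month.
Periodic rate r = 0.135/12 per month; n is counted in months.
FV = PMT × [((1+r)^n − 1)/r] = 4,470 × [(1+r)^228 − 1] / r = A$4,694,813.22

A$4,694,813.22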